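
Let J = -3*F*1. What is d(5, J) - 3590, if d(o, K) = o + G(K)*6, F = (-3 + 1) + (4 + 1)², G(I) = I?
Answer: -3999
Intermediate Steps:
F = 23 (F = -2 + 5² = -2 + 25 = 23)
J = -69 (J = -3*23*1 = -69*1 = -69)
d(o, K) = o + 6*K (d(o, K) = o + K*6 = o + 6*K)
d(5, J) - 3590 = (5 + 6*(-69)) - 3590 = (5 - 414) - 3590 = -409 - 3590 = -3999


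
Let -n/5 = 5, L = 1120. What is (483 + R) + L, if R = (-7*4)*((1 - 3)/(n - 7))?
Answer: 6405/4 ≈ 1601.3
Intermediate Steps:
n = -25 (n = -5*5 = -25)
R = -7/4 (R = (-7*4)*((1 - 3)/(-25 - 7)) = -(-56)/(-32) = -(-56)*(-1)/32 = -28*1/16 = -7/4 ≈ -1.7500)
(483 + R) + L = (483 - 7/4) + 1120 = 1925/4 + 1120 = 6405/4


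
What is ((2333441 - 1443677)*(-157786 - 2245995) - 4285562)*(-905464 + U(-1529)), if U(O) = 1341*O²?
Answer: -6703303700382795582982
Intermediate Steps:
((2333441 - 1443677)*(-157786 - 2245995) - 4285562)*(-905464 + U(-1529)) = ((2333441 - 1443677)*(-157786 - 2245995) - 4285562)*(-905464 + 1341*(-1529)²) = (889764*(-2403781) - 4285562)*(-905464 + 1341*2337841) = (-2138797797684 - 4285562)*(-905464 + 3135044781) = -2138802083246*3134139317 = -6703303700382795582982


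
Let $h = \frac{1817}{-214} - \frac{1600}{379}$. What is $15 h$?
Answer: $- \frac{15465645}{81106} \approx -190.68$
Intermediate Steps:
$h = - \frac{1031043}{81106}$ ($h = 1817 \left(- \frac{1}{214}\right) - \frac{1600}{379} = - \frac{1817}{214} - \frac{1600}{379} = - \frac{1031043}{81106} \approx -12.712$)
$15 h = 15 \left(- \frac{1031043}{81106}\right) = - \frac{15465645}{81106}$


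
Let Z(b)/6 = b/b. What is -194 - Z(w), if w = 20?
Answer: -200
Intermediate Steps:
Z(b) = 6 (Z(b) = 6*(b/b) = 6*1 = 6)
-194 - Z(w) = -194 - 1*6 = -194 - 6 = -200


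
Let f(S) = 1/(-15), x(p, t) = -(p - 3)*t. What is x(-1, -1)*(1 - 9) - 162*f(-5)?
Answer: 214/5 ≈ 42.800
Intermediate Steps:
x(p, t) = -t*(-3 + p) (x(p, t) = -(-3 + p)*t = -t*(-3 + p))
f(S) = -1/15
x(-1, -1)*(1 - 9) - 162*f(-5) = (-(3 - 1*(-1)))*(1 - 9) - 162*(-1/15) = -(3 + 1)*(-8) + 54/5 = -1*4*(-8) + 54/5 = -4*(-8) + 54/5 = 32 + 54/5 = 214/5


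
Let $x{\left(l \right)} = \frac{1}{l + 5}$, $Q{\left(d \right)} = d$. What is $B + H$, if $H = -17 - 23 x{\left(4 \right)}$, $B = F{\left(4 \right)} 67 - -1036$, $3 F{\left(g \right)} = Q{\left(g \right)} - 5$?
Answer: $\frac{8947}{9} \approx 994.11$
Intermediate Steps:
$x{\left(l \right)} = \frac{1}{5 + l}$
$F{\left(g \right)} = - \frac{5}{3} + \frac{g}{3}$ ($F{\left(g \right)} = \frac{g - 5}{3} = \frac{-5 + g}{3} = - \frac{5}{3} + \frac{g}{3}$)
$B = \frac{3041}{3}$ ($B = \left(- \frac{5}{3} + \frac{1}{3} \cdot 4\right) 67 - -1036 = \left(- \frac{5}{3} + \frac{4}{3}\right) 67 + 1036 = \left(- \frac{1}{3}\right) 67 + 1036 = - \frac{67}{3} + 1036 = \frac{3041}{3} \approx 1013.7$)
$H = - \frac{176}{9}$ ($H = -17 - \frac{23}{5 + 4} = -17 - \frac{23}{9} = - \frac{176}{9} \approx -19.556$)
$B + H = \frac{3041}{3} - \frac{176}{9} = \frac{8947}{9}$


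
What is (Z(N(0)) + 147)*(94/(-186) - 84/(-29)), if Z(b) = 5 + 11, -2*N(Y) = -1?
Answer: 1051187/2697 ≈ 389.76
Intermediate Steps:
N(Y) = ½ (N(Y) = -½*(-1) = ½)
Z(b) = 16
(Z(N(0)) + 147)*(94/(-186) - 84/(-29)) = (16 + 147)*(94/(-186) - 84/(-29)) = 163*(94*(-1/186) - 84*(-1/29)) = 163*(-47/93 + 84/29) = 163*(6449/2697) = 1051187/2697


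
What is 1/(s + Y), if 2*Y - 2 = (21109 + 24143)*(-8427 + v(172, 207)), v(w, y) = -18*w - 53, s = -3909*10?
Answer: -1/261957665 ≈ -3.8174e-9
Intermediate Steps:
s = -39090
v(w, y) = -53 - 18*w
Y = -261918575 (Y = 1 + ((21109 + 24143)*(-8427 + (-53 - 18*172)))/2 = 1 + (45252*(-8427 + (-53 - 3096)))/2 = 1 + (45252*(-8427 - 3149))/2 = 1 + (45252*(-11576))/2 = 1 + (1/2)*(-523837152) = 1 - 261918576 = -261918575)
1/(s + Y) = 1/(-39090 - 261918575) = 1/(-261957665) = -1/261957665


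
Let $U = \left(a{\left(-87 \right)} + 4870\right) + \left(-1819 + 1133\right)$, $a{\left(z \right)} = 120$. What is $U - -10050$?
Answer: $14354$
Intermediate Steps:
$U = 4304$ ($U = \left(120 + 4870\right) + \left(-1819 + 1133\right) = 4990 - 686 = 4304$)
$U - -10050 = 4304 - -10050 = 4304 + 10050 = 14354$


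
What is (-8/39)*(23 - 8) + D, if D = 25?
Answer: 285/13 ≈ 21.923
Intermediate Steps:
(-8/39)*(23 - 8) + D = (-8/39)*(23 - 8) + 25 = -8*1/39*15 + 25 = -8/39*15 + 25 = -40/13 + 25 = 285/13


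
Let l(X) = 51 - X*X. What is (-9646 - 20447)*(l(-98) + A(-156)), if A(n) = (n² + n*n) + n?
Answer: -1172513559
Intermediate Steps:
l(X) = 51 - X²
A(n) = n + 2*n² (A(n) = (n² + n²) + n = 2*n² + n = n + 2*n²)
(-9646 - 20447)*(l(-98) + A(-156)) = (-9646 - 20447)*((51 - 1*(-98)²) - 156*(1 + 2*(-156))) = -30093*((51 - 1*9604) - 156*(1 - 312)) = -30093*((51 - 9604) - 156*(-311)) = -30093*(-9553 + 48516) = -30093*38963 = -1172513559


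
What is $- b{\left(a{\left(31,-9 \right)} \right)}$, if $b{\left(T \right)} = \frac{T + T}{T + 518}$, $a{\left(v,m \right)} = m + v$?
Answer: $- \frac{11}{135} \approx -0.081481$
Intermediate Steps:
$b{\left(T \right)} = \frac{2 T}{518 + T}$
$- b{\left(a{\left(31,-9 \right)} \right)} = - \frac{2 \left(-9 + 31\right)}{518 + \left(-9 + 31\right)} = - \frac{2 \cdot 22}{518 + 22} = - \frac{2 \cdot 22}{540} = \left(-1\right) \frac{11}{135} = - \frac{11}{135}$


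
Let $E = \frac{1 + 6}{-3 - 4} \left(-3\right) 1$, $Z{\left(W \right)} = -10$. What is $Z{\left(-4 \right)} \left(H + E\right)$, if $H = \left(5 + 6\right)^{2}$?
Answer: $-1240$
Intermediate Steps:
$H = 121$ ($H = 11^{2} = 121$)
$E = 3$ ($E = \frac{7}{-7} \left(-3\right) 1 = 7 \left(- \frac{1}{7}\right) \left(-3\right) 1 = \left(-1\right) \left(-3\right) 1 = 3 \cdot 1 = 3$)
$Z{\left(-4 \right)} \left(H + E\right) = - 10 \left(121 + 3\right) = \left(-10\right) 124 = -1240$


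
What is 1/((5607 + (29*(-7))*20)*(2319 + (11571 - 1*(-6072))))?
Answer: 1/30881214 ≈ 3.2382e-8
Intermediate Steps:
1/((5607 + (29*(-7))*20)*(2319 + (11571 - 1*(-6072)))) = 1/((5607 - 203*20)*(2319 + (11571 + 6072))) = 1/((5607 - 4060)*(2319 + 17643)) = 1/(1547*19962) = 1/30881214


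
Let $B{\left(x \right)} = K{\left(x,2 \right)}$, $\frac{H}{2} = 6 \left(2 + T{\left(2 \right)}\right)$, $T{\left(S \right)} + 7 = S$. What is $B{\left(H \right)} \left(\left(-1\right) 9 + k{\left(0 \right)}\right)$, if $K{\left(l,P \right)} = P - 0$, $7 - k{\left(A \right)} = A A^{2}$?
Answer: $-4$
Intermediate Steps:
$k{\left(A \right)} = 7 - A^{3}$ ($k{\left(A \right)} = 7 - A A^{2} = 7 - A^{3}$)
$T{\left(S \right)} = -7 + S$
$H = -36$ ($H = 2 \cdot 6 \left(2 + \left(-7 + 2\right)\right) = 2 \cdot 6 \left(2 - 5\right) = 2 \cdot 6 \left(-3\right) = 2 \left(-18\right) = -36$)
$K{\left(l,P \right)} = P$ ($K{\left(l,P \right)} = P + 0 = P$)
$B{\left(x \right)} = 2$
$B{\left(H \right)} \left(\left(-1\right) 9 + k{\left(0 \right)}\right) = 2 \left(\left(-1\right) 9 + \left(7 - 0^{3}\right)\right) = 2 \left(-9 + \left(7 - 0\right)\right) = 2 \left(-9 + \left(7 + 0\right)\right) = 2 \left(-9 + 7\right) = 2 \left(-2\right) = -4$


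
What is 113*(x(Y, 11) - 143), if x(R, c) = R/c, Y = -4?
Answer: -178201/11 ≈ -16200.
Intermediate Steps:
113*(x(Y, 11) - 143) = 113*(-4/11 - 143) = 113*(-1577/11) = -178201/11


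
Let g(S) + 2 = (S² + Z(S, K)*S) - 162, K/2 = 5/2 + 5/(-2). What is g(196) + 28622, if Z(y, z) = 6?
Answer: 68050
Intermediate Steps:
K = 0 (K = 2*(5/2 + 5/(-2)) = 2*(5*(½) + 5*(-½)) = 2*(5/2 - 5/2) = 2*0 = 0)
g(S) = -164 + S² + 6*S (g(S) = -2 + ((S² + 6*S) - 162) = -2 + (-162 + S² + 6*S) = -164 + S² + 6*S)
g(196) + 28622 = (-164 + 196² + 6*196) + 28622 = (-164 + 38416 + 1176) + 28622 = 39428 + 28622 = 68050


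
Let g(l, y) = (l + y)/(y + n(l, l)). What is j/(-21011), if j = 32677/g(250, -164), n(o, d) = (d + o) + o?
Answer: -9574361/903473 ≈ -10.597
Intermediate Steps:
n(o, d) = d + 2*o
g(l, y) = (l + y)/(y + 3*l) (g(l, y) = (l + y)/(y + (l + 2*l)) = (l + y)/(y + 3*l))
j = 9574361/43 (j = 32677/(((250 - 164)/(-164 + 3*250))) = 32677/((86/(-164 + 750))) = 32677/((86/586)) = 32677/(((1/586)*86)) = 32677/(43/293) = 32677*(293/43) = 9574361/43 ≈ 2.2266e+5)
j/(-21011) = (9574361/43)/(-21011) = (9574361/43)*(-1/21011) = -9574361/903473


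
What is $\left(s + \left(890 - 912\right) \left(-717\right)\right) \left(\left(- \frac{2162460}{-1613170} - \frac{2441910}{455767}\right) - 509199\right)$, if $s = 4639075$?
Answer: $- \frac{13405290413823442131477}{5655612703} \approx -2.3703 \cdot 10^{12}$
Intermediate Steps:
$\left(s + \left(890 - 912\right) \left(-717\right)\right) \left(\left(- \frac{2162460}{-1613170} - \frac{2441910}{455767}\right) - 509199\right) = \left(4639075 + \left(890 - 912\right) \left(-717\right)\right) \left(\left(- \frac{2162460}{-1613170} - \frac{2441910}{455767}\right) - 509199\right) = \left(4639075 - -15774\right) \left(\left(\left(-2162460\right) \left(- \frac{1}{1613170}\right) - \frac{2441910}{455767}\right) - 509199\right) = \left(4639075 + 15774\right) \left(\left(\frac{216246}{161317} - \frac{2441910}{455767}\right) - 509199\right) = 4654849 \left(- \frac{22720292676}{5655612703} - 509199\right) = 4654849 \left(- \frac{2879855053047573}{5655612703}\right) = - \frac{13405290413823442131477}{5655612703}$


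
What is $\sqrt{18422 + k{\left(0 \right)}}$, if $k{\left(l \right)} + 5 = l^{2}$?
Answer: $\sqrt{18417} \approx 135.71$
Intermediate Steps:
$k{\left(l \right)} = -5 + l^{2}$
$\sqrt{18422 + k{\left(0 \right)}} = \sqrt{18422 - \left(5 - 0^{2}\right)} = \sqrt{18422 + \left(-5 + 0\right)} = \sqrt{18422 - 5} = \sqrt{18417}$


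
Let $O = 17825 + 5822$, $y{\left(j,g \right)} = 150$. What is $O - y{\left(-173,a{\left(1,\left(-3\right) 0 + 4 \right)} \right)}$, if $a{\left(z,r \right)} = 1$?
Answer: $23497$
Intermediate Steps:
$O = 23647$
$O - y{\left(-173,a{\left(1,\left(-3\right) 0 + 4 \right)} \right)} = 23647 - 150 = 23497$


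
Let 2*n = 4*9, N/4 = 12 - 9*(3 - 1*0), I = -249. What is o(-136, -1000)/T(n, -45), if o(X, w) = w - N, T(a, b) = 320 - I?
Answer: -940/569 ≈ -1.6520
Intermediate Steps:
N = -60 (N = 4*(12 - 9*(3 - 1*0)) = 4*(12 - 9*(3 + 0)) = 4*(12 - 9*3) = 4*(12 - 27) = 4*(-15) = -60)
n = 18 (n = (4*9)/2 = (½)*36 = 18)
T(a, b) = 569 (T(a, b) = 320 - 1*(-249) = 320 + 249 = 569)
o(X, w) = 60 + w (o(X, w) = w - 1*(-60) = w + 60 = 60 + w)
o(-136, -1000)/T(n, -45) = (60 - 1000)/569 = -940*1/569 = -940/569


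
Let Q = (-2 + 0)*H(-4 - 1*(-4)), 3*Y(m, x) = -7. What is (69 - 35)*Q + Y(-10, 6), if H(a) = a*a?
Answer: -7/3 ≈ -2.3333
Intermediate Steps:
H(a) = a**2
Y(m, x) = -7/3 (Y(m, x) = (1/3)*(-7) = -7/3)
Q = 0 (Q = (-2 + 0)*(-4 - 1*(-4))**2 = -2*(-4 + 4)**2 = -2*0**2 = -2*0 = 0)
(69 - 35)*Q + Y(-10, 6) = (69 - 35)*0 - 7/3 = 34*0 - 7/3 = 0 - 7/3 = -7/3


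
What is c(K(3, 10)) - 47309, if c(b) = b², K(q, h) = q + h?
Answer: -47140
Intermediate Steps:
K(q, h) = h + q
c(K(3, 10)) - 47309 = (10 + 3)² - 47309 = 13² - 47309 = 169 - 47309 = -47140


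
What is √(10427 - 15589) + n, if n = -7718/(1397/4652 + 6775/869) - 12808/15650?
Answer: -244355043190172/256122367725 + I*√5162 ≈ -954.06 + 71.847*I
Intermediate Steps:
n = -244355043190172/256122367725 (n = -7718/(1397*(1/4652) + 6775*(1/869)) - 12808*1/15650 = -7718/(1397/4652 + 6775/869) - 6404/7825 = -7718/32731293/4042588 - 6404/7825 = -7718*4042588/32731293 - 6404/7825 = -31200694184/32731293 - 6404/7825 = -244355043190172/256122367725 ≈ -954.06)
√(10427 - 15589) + n = √(10427 - 15589) - 244355043190172/256122367725 = √(-5162) - 244355043190172/256122367725 = I*√5162 - 244355043190172/256122367725 = -244355043190172/256122367725 + I*√5162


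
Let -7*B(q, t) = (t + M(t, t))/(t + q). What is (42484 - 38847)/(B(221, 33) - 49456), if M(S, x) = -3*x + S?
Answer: -6466586/87932735 ≈ -0.073540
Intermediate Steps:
M(S, x) = S - 3*x
B(q, t) = t/(7*(q + t)) (B(q, t) = -(t + (t - 3*t))/(7*(t + q)) = -(t - 2*t)/(7*(q + t)) = -(-t)/(7*(q + t)) = -(-1)*t/(7*(q + t)) = t/(7*(q + t)))
(42484 - 38847)/(B(221, 33) - 49456) = (42484 - 38847)/((1/7)*33/(221 + 33) - 49456) = 3637/((1/7)*33/254 - 49456) = 3637/((1/7)*33*(1/254) - 49456) = 3637/(33/1778 - 49456) = 3637/(-87932735/1778) = 3637*(-1778/87932735) = -6466586/87932735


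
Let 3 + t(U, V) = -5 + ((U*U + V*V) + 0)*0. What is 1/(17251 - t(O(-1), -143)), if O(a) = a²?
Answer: 1/17259 ≈ 5.7941e-5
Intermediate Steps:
t(U, V) = -8 (t(U, V) = -3 + (-5 + ((U*U + V*V) + 0)*0) = -3 + (-5 + ((U² + V²) + 0)*0) = -3 + (-5 + (U² + V²)*0) = -3 + (-5 + 0) = -3 - 5 = -8)
1/(17251 - t(O(-1), -143)) = 1/(17251 - 1*(-8)) = 1/(17251 + 8) = 1/17259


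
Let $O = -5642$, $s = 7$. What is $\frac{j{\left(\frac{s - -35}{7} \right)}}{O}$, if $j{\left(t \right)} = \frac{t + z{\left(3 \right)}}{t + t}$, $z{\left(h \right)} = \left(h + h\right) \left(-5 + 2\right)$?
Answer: $\frac{1}{5642} \approx 0.00017724$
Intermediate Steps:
$z{\left(h \right)} = - 6 h$ ($z{\left(h \right)} = 2 h \left(-3\right) = - 6 h$)
$j{\left(t \right)} = \frac{-18 + t}{2 t}$ ($j{\left(t \right)} = \frac{t - 18}{t + t} = \frac{t - 18}{2 t} = \left(-18 + t\right) \frac{1}{2 t} = \frac{-18 + t}{2 t}$)
$\frac{j{\left(\frac{s - -35}{7} \right)}}{O} = \frac{\frac{1}{2} \frac{1}{\left(7 - -35\right) \frac{1}{7}} \left(-18 + \frac{7 - -35}{7}\right)}{-5642} = \frac{-18 + \left(7 + 35\right) \frac{1}{7}}{2 \left(7 + 35\right) \frac{1}{7}} \left(- \frac{1}{5642}\right) = \frac{-18 + 42 \cdot \frac{1}{7}}{2 \cdot 42 \cdot \frac{1}{7}} \left(- \frac{1}{5642}\right) = \frac{-18 + 6}{2 \cdot 6} \left(- \frac{1}{5642}\right) = \frac{1}{2} \cdot \frac{1}{6} \left(-12\right) \left(- \frac{1}{5642}\right) = \left(-1\right) \left(- \frac{1}{5642}\right) = \frac{1}{5642}$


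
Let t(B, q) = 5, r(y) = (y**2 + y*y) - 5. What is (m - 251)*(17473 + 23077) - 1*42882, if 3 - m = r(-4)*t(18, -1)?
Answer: -15573532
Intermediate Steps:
r(y) = -5 + 2*y**2 (r(y) = (y**2 + y**2) - 5 = 2*y**2 - 5 = -5 + 2*y**2)
m = -132 (m = 3 - (-5 + 2*(-4)**2)*5 = 3 - (-5 + 2*16)*5 = 3 - (-5 + 32)*5 = 3 - 27*5 = 3 - 1*135 = 3 - 135 = -132)
(m - 251)*(17473 + 23077) - 1*42882 = (-132 - 251)*(17473 + 23077) - 1*42882 = -383*40550 - 42882 = -15530650 - 42882 = -15573532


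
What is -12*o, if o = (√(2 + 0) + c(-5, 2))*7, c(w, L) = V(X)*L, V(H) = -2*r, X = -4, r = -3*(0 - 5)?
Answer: 5040 - 84*√2 ≈ 4921.2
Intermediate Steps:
r = 15 (r = -3*(-5) = 15)
V(H) = -30 (V(H) = -2*15 = -30)
c(w, L) = -30*L
o = -420 + 7*√2 (o = (√(2 + 0) - 30*2)*7 = (√2 - 60)*7 = (-60 + √2)*7 = -420 + 7*√2 ≈ -410.10)
-12*o = -12*(-420 + 7*√2) = 5040 - 84*√2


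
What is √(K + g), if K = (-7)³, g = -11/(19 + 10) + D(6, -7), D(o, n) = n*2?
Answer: 2*I*√75139/29 ≈ 18.904*I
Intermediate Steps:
D(o, n) = 2*n
g = -417/29 (g = -11/(19 + 10) + 2*(-7) = -11/29 - 14 = -417/29 ≈ -14.379)
K = -343
√(K + g) = √(-343 - 417/29) = √(-10364/29) = 2*I*√75139/29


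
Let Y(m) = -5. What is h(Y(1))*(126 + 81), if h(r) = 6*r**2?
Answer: 31050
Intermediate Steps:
h(Y(1))*(126 + 81) = (6*(-5)**2)*(126 + 81) = (6*25)*207 = 150*207 = 31050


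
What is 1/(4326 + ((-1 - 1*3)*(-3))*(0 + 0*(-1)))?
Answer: 1/4326 ≈ 0.00023116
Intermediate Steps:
1/(4326 + ((-1 - 1*3)*(-3))*(0 + 0*(-1))) = 1/(4326 + ((-1 - 3)*(-3))*(0 + 0)) = 1/(4326 - 4*(-3)*0) = 1/(4326 + 12*0) = 1/(4326 + 0) = 1/4326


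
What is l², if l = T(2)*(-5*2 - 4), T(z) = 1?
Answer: 196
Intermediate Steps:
l = -14 (l = 1*(-5*2 - 4) = 1*(-10 - 4) = 1*(-14) = -14)
l² = (-14)² = 196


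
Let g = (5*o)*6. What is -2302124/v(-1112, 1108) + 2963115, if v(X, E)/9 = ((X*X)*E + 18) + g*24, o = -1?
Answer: 18268804702124813/6165405225 ≈ 2.9631e+6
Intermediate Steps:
g = -30 (g = (5*(-1))*6 = -5*6 = -30)
v(X, E) = -6318 + 9*E*X² (v(X, E) = 9*(((X*X)*E + 18) - 30*24) = 9*((X²*E + 18) - 720) = 9*((E*X² + 18) - 720) = 9*((18 + E*X²) - 720) = 9*(-702 + E*X²) = -6318 + 9*E*X²)
-2302124/v(-1112, 1108) + 2963115 = -2302124/(-6318 + 9*1108*(-1112)²) + 2963115 = -2302124/(-6318 + 9*1108*1236544) + 2963115 = -2302124/(-6318 + 12330816768) + 2963115 = -2302124/12330810450 + 2963115 = -2302124*1/12330810450 + 2963115 = -1151062/6165405225 + 2963115 = 18268804702124813/6165405225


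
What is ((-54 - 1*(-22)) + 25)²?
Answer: 49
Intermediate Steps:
((-54 - 1*(-22)) + 25)² = ((-54 + 22) + 25)² = (-32 + 25)² = (-7)² = 49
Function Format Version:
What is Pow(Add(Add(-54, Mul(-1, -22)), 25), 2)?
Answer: 49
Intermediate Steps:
Pow(Add(Add(-54, Mul(-1, -22)), 25), 2) = Pow(Add(Add(-54, 22), 25), 2) = Pow(Add(-32, 25), 2) = Pow(-7, 2) = 49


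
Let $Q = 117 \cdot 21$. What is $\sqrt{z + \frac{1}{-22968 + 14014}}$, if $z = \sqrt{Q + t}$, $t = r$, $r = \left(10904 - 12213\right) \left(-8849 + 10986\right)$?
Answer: $\frac{\sqrt{-74 + 1325192 i \sqrt{698719}}}{814} \approx 28.912 + 28.912 i$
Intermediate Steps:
$r = -2797333$ ($r = \left(-1309\right) 2137 = -2797333$)
$t = -2797333$
$Q = 2457$
$z = 2 i \sqrt{698719}$ ($z = \sqrt{2457 - 2797333} = \sqrt{-2794876} = 2 i \sqrt{698719} \approx 1671.8 i$)
$\sqrt{z + \frac{1}{-22968 + 14014}} = \sqrt{2 i \sqrt{698719} + \frac{1}{-22968 + 14014}} = \sqrt{2 i \sqrt{698719} + \frac{1}{-8954}} = \sqrt{2 i \sqrt{698719} - \frac{1}{8954}} = \sqrt{- \frac{1}{8954} + 2 i \sqrt{698719}}$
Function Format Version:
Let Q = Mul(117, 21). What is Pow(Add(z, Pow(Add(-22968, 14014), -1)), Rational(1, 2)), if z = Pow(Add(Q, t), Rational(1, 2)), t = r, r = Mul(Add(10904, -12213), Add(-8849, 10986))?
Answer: Mul(Rational(1, 814), Pow(Add(-74, Mul(1325192, I, Pow(698719, Rational(1, 2)))), Rational(1, 2))) ≈ Add(28.912, Mul(28.912, I))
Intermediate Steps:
r = -2797333 (r = Mul(-1309, 2137) = -2797333)
t = -2797333
Q = 2457
z = Mul(2, I, Pow(698719, Rational(1, 2))) (z = Pow(Add(2457, -2797333), Rational(1, 2)) = Pow(-2794876, Rational(1, 2)) = Mul(2, I, Pow(698719, Rational(1, 2))) ≈ Mul(1671.8, I))
Pow(Add(z, Pow(Add(-22968, 14014), -1)), Rational(1, 2)) = Pow(Add(Mul(2, I, Pow(698719, Rational(1, 2))), Pow(Add(-22968, 14014), -1)), Rational(1, 2)) = Pow(Add(Mul(2, I, Pow(698719, Rational(1, 2))), Pow(-8954, -1)), Rational(1, 2)) = Pow(Add(Mul(2, I, Pow(698719, Rational(1, 2))), Rational(-1, 8954)), Rational(1, 2)) = Pow(Add(Rational(-1, 8954), Mul(2, I, Pow(698719, Rational(1, 2)))), Rational(1, 2))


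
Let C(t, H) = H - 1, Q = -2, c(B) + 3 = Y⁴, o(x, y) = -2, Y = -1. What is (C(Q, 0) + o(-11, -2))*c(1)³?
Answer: 24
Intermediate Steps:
c(B) = -2 (c(B) = -3 + (-1)⁴ = -3 + 1 = -2)
C(t, H) = -1 + H
(C(Q, 0) + o(-11, -2))*c(1)³ = ((-1 + 0) - 2)*(-2)³ = (-1 - 2)*(-8) = -3*(-8) = 24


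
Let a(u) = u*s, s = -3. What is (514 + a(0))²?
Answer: 264196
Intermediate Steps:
a(u) = -3*u (a(u) = u*(-3) = -3*u)
(514 + a(0))² = (514 - 3*0)² = (514 + 0)² = 514² = 264196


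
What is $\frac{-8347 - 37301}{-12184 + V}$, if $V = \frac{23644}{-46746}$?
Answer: $\frac{533465352}{142394227} \approx 3.7464$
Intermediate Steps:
$V = - \frac{11822}{23373}$ ($V = 23644 \left(- \frac{1}{46746}\right) = - \frac{11822}{23373} \approx -0.5058$)
$\frac{-8347 - 37301}{-12184 + V} = \frac{-8347 - 37301}{-12184 - \frac{11822}{23373}} = - \frac{45648}{- \frac{284788454}{23373}} = \left(-45648\right) \left(- \frac{23373}{284788454}\right) = \frac{533465352}{142394227}$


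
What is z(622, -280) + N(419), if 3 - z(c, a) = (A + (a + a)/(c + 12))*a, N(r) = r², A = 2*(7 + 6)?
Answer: 57883148/317 ≈ 1.8260e+5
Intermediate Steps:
A = 26 (A = 2*13 = 26)
z(c, a) = 3 - a*(26 + 2*a/(12 + c)) (z(c, a) = 3 - (26 + (a + a)/(c + 12))*a = 3 - (26 + (2*a)/(12 + c))*a = 3 - (26 + 2*a/(12 + c))*a = 3 - a*(26 + 2*a/(12 + c)))
z(622, -280) + N(419) = (36 - 312*(-280) - 2*(-280)² + 3*622 - 26*(-280)*622)/(12 + 622) + 419² = (36 + 87360 - 2*78400 + 1866 + 4528160)/634 + 175561 = (36 + 87360 - 156800 + 1866 + 4528160)/634 + 175561 = (1/634)*4460622 + 175561 = 2230311/317 + 175561 = 57883148/317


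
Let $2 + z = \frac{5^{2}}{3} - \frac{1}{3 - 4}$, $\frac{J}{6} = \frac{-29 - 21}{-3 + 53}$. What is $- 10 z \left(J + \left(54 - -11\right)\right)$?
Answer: $- \frac{12980}{3} \approx -4326.7$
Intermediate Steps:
$J = -6$ ($J = 6 \frac{-29 - 21}{-3 + 53} = 6 \left(- \frac{50}{50}\right) = 6 \left(\left(-50\right) \frac{1}{50}\right) = 6 \left(-1\right) = -6$)
$z = \frac{22}{3}$ ($z = -2 + \left(\frac{5^{2}}{3} - \frac{1}{3 - 4}\right) = -2 + \left(25 \cdot \frac{1}{3} - \frac{1}{-1}\right) = -2 + \left(\frac{25}{3} - -1\right) = -2 + \left(\frac{25}{3} + 1\right) = -2 + \frac{28}{3} = \frac{22}{3} \approx 7.3333$)
$- 10 z \left(J + \left(54 - -11\right)\right) = \left(-10\right) \frac{22}{3} \left(-6 + \left(54 - -11\right)\right) = - \frac{220 \left(-6 + \left(54 + 11\right)\right)}{3} = - \frac{220 \left(-6 + 65\right)}{3} = \left(- \frac{220}{3}\right) 59 = - \frac{12980}{3}$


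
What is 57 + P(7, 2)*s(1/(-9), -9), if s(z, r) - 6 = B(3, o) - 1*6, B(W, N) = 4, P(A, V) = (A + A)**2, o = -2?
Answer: 841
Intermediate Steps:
P(A, V) = 4*A**2 (P(A, V) = (2*A)**2 = 4*A**2)
s(z, r) = 4 (s(z, r) = 6 + (4 - 1*6) = 6 + (4 - 6) = 6 - 2 = 4)
57 + P(7, 2)*s(1/(-9), -9) = 57 + (4*7**2)*4 = 57 + (4*49)*4 = 57 + 196*4 = 57 + 784 = 841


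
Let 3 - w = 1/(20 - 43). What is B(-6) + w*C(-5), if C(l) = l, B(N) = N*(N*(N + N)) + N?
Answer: -10424/23 ≈ -453.22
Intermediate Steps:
w = 70/23 (w = 3 - 1/(20 - 43) = 3 - 1/(-23) = 3 - 1*(-1/23) = 3 + 1/23 = 70/23 ≈ 3.0435)
B(N) = N + 2*N**3 (B(N) = N*(N*(2*N)) + N = N*(2*N**2) + N = 2*N**3 + N = N + 2*N**3)
B(-6) + w*C(-5) = (-6 + 2*(-6)**3) + (70/23)*(-5) = (-6 + 2*(-216)) - 350/23 = (-6 - 432) - 350/23 = -438 - 350/23 = -10424/23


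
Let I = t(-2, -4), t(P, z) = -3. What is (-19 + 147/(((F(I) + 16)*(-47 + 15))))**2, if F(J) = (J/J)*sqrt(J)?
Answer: (-96406633*I + 12008000*sqrt(3))/(1024*(-253*I + 32*sqrt(3))) ≈ 371.86 - 1.1848*I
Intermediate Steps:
I = -3
F(J) = sqrt(J) (F(J) = 1*sqrt(J) = sqrt(J))
(-19 + 147/(((F(I) + 16)*(-47 + 15))))**2 = (-19 + 147/(((sqrt(-3) + 16)*(-47 + 15))))**2 = (-19 + 147/(((I*sqrt(3) + 16)*(-32))))**2 = (-19 + 147/(((16 + I*sqrt(3))*(-32))))**2 = (-19 + 147/(-512 - 32*I*sqrt(3)))**2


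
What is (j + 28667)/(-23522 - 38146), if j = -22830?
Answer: -5837/61668 ≈ -0.094652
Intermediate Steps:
(j + 28667)/(-23522 - 38146) = (-22830 + 28667)/(-23522 - 38146) = 5837/(-61668) = 5837*(-1/61668) = -5837/61668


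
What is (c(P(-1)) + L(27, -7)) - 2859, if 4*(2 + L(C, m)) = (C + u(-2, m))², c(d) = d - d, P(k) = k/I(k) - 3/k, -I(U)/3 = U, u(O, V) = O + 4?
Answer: -10603/4 ≈ -2650.8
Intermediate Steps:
u(O, V) = 4 + O
I(U) = -3*U
P(k) = -⅓ - 3/k (P(k) = k/((-3*k)) - 3/k = k*(-1/(3*k)) - 3/k = -⅓ - 3/k)
c(d) = 0
L(C, m) = -2 + (2 + C)²/4 (L(C, m) = -2 + (C + (4 - 2))²/4 = -2 + (C + 2)²/4 = -2 + (2 + C)²/4)
(c(P(-1)) + L(27, -7)) - 2859 = (0 + (-2 + (2 + 27)²/4)) - 2859 = (0 + (-2 + (¼)*29²)) - 2859 = (0 + (-2 + (¼)*841)) - 2859 = (0 + (-2 + 841/4)) - 2859 = (0 + 833/4) - 2859 = 833/4 - 2859 = -10603/4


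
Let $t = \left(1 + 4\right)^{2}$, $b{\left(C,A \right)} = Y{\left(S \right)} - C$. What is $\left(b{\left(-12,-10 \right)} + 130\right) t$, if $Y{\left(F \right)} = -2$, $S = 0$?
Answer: $3500$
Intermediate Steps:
$b{\left(C,A \right)} = -2 - C$
$t = 25$ ($t = 5^{2} = 25$)
$\left(b{\left(-12,-10 \right)} + 130\right) t = \left(\left(-2 - -12\right) + 130\right) 25 = \left(\left(-2 + 12\right) + 130\right) 25 = \left(10 + 130\right) 25 = 140 \cdot 25 = 3500$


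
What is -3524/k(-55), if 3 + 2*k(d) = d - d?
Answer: 7048/3 ≈ 2349.3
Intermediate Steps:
k(d) = -3/2 (k(d) = -3/2 + (d - d)/2 = -3/2 + (1/2)*0 = -3/2 + 0 = -3/2)
-3524/k(-55) = -3524/(-3/2) = -3524*(-2/3) = 7048/3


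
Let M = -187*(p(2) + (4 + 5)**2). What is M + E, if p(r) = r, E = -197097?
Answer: -212618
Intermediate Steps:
M = -15521 (M = -187*(2 + (4 + 5)**2) = -187*(2 + 9**2) = -187*(2 + 81) = -187*83 = -15521)
M + E = -15521 - 197097 = -212618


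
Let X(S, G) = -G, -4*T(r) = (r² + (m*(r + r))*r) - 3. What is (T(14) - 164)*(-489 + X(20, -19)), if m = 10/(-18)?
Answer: 1335035/18 ≈ 74169.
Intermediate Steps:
m = -5/9 (m = 10*(-1/18) = -5/9 ≈ -0.55556)
T(r) = ¾ + r²/36 (T(r) = -((r² + (-5*(r + r)/9)*r) - 3)/4 = -((r² + (-10*r/9)*r) - 3)/4 = -((r² - 10*r²/9) - 3)/4 = -(-r²/9 - 3)/4 = -(-3 - r²/9)/4 = ¾ + r²/36)
(T(14) - 164)*(-489 + X(20, -19)) = ((¾ + (1/36)*14²) - 164)*(-489 - 1*(-19)) = ((¾ + (1/36)*196) - 164)*(-489 + 19) = ((¾ + 49/9) - 164)*(-470) = (223/36 - 164)*(-470) = -5681/36*(-470) = 1335035/18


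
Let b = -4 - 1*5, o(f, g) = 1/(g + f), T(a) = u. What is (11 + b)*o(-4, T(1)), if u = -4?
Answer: -¼ ≈ -0.25000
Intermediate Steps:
T(a) = -4
o(f, g) = 1/(f + g)
b = -9 (b = -4 - 5 = -9)
(11 + b)*o(-4, T(1)) = (11 - 9)/(-4 - 4) = 2/(-8) = 2*(-⅛) = -¼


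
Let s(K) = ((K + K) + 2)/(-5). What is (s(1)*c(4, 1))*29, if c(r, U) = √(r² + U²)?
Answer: -116*√17/5 ≈ -95.656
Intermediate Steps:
c(r, U) = √(U² + r²)
s(K) = -⅖ - 2*K/5 (s(K) = (2*K + 2)*(-⅕) = (2 + 2*K)*(-⅕) = -⅖ - 2*K/5)
(s(1)*c(4, 1))*29 = ((-⅖ - ⅖*1)*√(1² + 4²))*29 = ((-⅖ - ⅖)*√(1 + 16))*29 = -4*√17/5*29 = -116*√17/5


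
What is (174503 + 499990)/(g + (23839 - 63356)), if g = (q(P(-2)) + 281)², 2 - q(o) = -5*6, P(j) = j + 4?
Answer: 224831/19484 ≈ 11.539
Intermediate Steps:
P(j) = 4 + j
q(o) = 32 (q(o) = 2 - (-5)*6 = 2 - 1*(-30) = 2 + 30 = 32)
g = 97969 (g = (32 + 281)² = 313² = 97969)
(174503 + 499990)/(g + (23839 - 63356)) = (174503 + 499990)/(97969 + (23839 - 63356)) = 674493/(97969 - 39517) = 674493/58452 = 674493*(1/58452) = 224831/19484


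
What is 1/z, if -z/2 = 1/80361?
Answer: -80361/2 ≈ -40181.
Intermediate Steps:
z = -2/80361 ≈ -2.4888e-5
1/z = 1/(-2/80361) = -80361/2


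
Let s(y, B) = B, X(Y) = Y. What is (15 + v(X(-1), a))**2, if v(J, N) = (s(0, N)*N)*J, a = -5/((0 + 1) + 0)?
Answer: 100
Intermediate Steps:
a = -5 (a = -5/(1 + 0) = -5/1 = -5*1 = -5)
v(J, N) = J*N**2 (v(J, N) = (N*N)*J = N**2*J = J*N**2)
(15 + v(X(-1), a))**2 = (15 - 1*(-5)**2)**2 = (15 - 1*25)**2 = (15 - 25)**2 = (-10)**2 = 100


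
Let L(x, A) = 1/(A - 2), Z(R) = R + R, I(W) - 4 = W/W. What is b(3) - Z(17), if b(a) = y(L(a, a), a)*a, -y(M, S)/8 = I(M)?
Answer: -154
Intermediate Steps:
I(W) = 5 (I(W) = 4 + W/W = 4 + 1 = 5)
Z(R) = 2*R
L(x, A) = 1/(-2 + A)
y(M, S) = -40 (y(M, S) = -8*5 = -40)
b(a) = -40*a
b(3) - Z(17) = -40*3 - 2*17 = -120 - 1*34 = -120 - 34 = -154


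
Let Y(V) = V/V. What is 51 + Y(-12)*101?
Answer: 152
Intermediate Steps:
Y(V) = 1
51 + Y(-12)*101 = 51 + 1*101 = 51 + 101 = 152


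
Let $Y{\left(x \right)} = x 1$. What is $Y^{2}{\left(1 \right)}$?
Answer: $1$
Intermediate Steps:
$Y{\left(x \right)} = x$
$Y^{2}{\left(1 \right)} = 1^{2} = 1$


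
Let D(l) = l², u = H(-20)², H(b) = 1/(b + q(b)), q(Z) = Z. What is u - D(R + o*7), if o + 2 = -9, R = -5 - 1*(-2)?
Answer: -10239999/1600 ≈ -6400.0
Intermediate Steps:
R = -3 (R = -5 + 2 = -3)
o = -11 (o = -2 - 9 = -11)
H(b) = 1/(2*b) (H(b) = 1/(b + b) = 1/(2*b))
u = 1/1600 (u = ((½)/(-20))² = ((½)*(-1/20))² = (-1/40)² = 1/1600 ≈ 0.00062500)
u - D(R + o*7) = 1/1600 - (-3 - 11*7)² = 1/1600 - (-3 - 77)² = 1/1600 - 1*(-80)² = 1/1600 - 1*6400 = 1/1600 - 6400 = -10239999/1600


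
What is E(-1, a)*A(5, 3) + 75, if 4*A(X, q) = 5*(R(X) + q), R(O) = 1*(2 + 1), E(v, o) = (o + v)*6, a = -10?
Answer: -420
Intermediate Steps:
E(v, o) = 6*o + 6*v
R(O) = 3 (R(O) = 1*3 = 3)
A(X, q) = 15/4 + 5*q/4 (A(X, q) = (5*(3 + q))/4 = (15 + 5*q)/4 = 15/4 + 5*q/4)
E(-1, a)*A(5, 3) + 75 = (6*(-10) + 6*(-1))*(15/4 + (5/4)*3) + 75 = (-60 - 6)*(15/4 + 15/4) + 75 = -66*15/2 + 75 = -495 + 75 = -420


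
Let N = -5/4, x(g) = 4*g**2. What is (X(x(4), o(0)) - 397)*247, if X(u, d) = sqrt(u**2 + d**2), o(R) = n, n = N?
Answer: -98059 + 247*sqrt(65561)/4 ≈ -82248.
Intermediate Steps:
N = -5/4 (N = -5*1/4 = -5/4 ≈ -1.2500)
n = -5/4 ≈ -1.2500
o(R) = -5/4
X(u, d) = sqrt(d**2 + u**2)
(X(x(4), o(0)) - 397)*247 = (sqrt((-5/4)**2 + (4*4**2)**2) - 397)*247 = (sqrt(25/16 + (4*16)**2) - 397)*247 = (sqrt(25/16 + 64**2) - 397)*247 = (sqrt(25/16 + 4096) - 397)*247 = (sqrt(65561/16) - 397)*247 = (sqrt(65561)/4 - 397)*247 = (-397 + sqrt(65561)/4)*247 = -98059 + 247*sqrt(65561)/4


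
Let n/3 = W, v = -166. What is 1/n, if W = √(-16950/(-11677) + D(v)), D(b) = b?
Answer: -I*√5609140366/2882148 ≈ -0.025986*I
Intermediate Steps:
W = 2*I*√5609140366/11677 (W = √(-16950/(-11677) - 166) = √(-16950*(-1/11677) - 166) = √(16950/11677 - 166) = √(-1921432/11677) = 2*I*√5609140366/11677 ≈ 12.828*I)
n = 6*I*√5609140366/11677 (n = 3*(2*I*√5609140366/11677) = 6*I*√5609140366/11677 ≈ 38.483*I)
1/n = 1/(6*I*√5609140366/11677) = -I*√5609140366/2882148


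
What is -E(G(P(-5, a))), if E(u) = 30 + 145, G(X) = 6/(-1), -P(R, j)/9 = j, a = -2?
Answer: -175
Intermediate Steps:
P(R, j) = -9*j
G(X) = -6 (G(X) = 6*(-1) = -6)
E(u) = 175
-E(G(P(-5, a))) = -1*175 = -175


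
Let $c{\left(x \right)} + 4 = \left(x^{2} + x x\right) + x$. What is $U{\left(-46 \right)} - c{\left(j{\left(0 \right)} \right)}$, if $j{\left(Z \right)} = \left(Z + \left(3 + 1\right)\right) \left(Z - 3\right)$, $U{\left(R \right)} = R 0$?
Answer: $-272$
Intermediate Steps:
$U{\left(R \right)} = 0$
$j{\left(Z \right)} = \left(-3 + Z\right) \left(4 + Z\right)$ ($j{\left(Z \right)} = \left(Z + 4\right) \left(-3 + Z\right) = \left(4 + Z\right) \left(-3 + Z\right) = \left(-3 + Z\right) \left(4 + Z\right)$)
$c{\left(x \right)} = -4 + x + 2 x^{2}$ ($c{\left(x \right)} = -4 + \left(\left(x^{2} + x x\right) + x\right) = -4 + \left(\left(x^{2} + x^{2}\right) + x\right) = -4 + \left(2 x^{2} + x\right) = -4 + \left(x + 2 x^{2}\right) = -4 + x + 2 x^{2}$)
$U{\left(-46 \right)} - c{\left(j{\left(0 \right)} \right)} = 0 - \left(-4 + \left(-12 + 0 + 0^{2}\right) + 2 \left(-12 + 0 + 0^{2}\right)^{2}\right) = 0 - \left(-4 + \left(-12 + 0 + 0\right) + 2 \left(-12 + 0 + 0\right)^{2}\right) = 0 - \left(-4 - 12 + 2 \left(-12\right)^{2}\right) = 0 - \left(-4 - 12 + 2 \cdot 144\right) = 0 - \left(-4 - 12 + 288\right) = 0 - 272 = -272$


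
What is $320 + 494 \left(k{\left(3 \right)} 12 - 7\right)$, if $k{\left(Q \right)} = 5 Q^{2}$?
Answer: $263622$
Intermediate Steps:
$320 + 494 \left(k{\left(3 \right)} 12 - 7\right) = 320 + 494 \left(5 \cdot 3^{2} \cdot 12 - 7\right) = 320 + 494 \left(5 \cdot 9 \cdot 12 - 7\right) = 320 + 494 \left(45 \cdot 12 - 7\right) = 320 + 494 \left(540 - 7\right) = 320 + 494 \cdot 533 = 320 + 263302 = 263622$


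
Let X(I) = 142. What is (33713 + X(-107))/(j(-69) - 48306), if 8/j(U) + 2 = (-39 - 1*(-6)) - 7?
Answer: -2331/3326 ≈ -0.70084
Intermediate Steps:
j(U) = -4/21 (j(U) = 8/(-2 + ((-39 - 1*(-6)) - 7)) = 8/(-2 + ((-39 + 6) - 7)) = 8/(-2 + (-33 - 7)) = 8/(-2 - 40) = 8/(-42) = 8*(-1/42) = -4/21)
(33713 + X(-107))/(j(-69) - 48306) = (33713 + 142)/(-4/21 - 48306) = 33855/(-1014430/21) = 33855*(-21/1014430) = -2331/3326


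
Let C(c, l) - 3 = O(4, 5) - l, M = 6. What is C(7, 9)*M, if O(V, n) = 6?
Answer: 0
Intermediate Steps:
C(c, l) = 9 - l (C(c, l) = 3 + (6 - l) = 9 - l)
C(7, 9)*M = (9 - 1*9)*6 = (9 - 9)*6 = 0*6 = 0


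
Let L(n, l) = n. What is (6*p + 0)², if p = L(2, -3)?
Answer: 144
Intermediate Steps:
p = 2
(6*p + 0)² = (6*2 + 0)² = (12 + 0)² = 12² = 144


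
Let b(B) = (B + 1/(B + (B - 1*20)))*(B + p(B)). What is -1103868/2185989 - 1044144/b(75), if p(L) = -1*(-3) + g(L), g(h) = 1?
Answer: -99191230108884/561310240127 ≈ -176.71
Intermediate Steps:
p(L) = 4 (p(L) = -1*(-3) + 1 = 3 + 1 = 4)
b(B) = (4 + B)*(B + 1/(-20 + 2*B)) (b(B) = (B + 1/(B + (B - 1*20)))*(B + 4) = (B + 1/(B + (B - 20)))*(4 + B) = (B + 1/(B + (-20 + B)))*(4 + B) = (B + 1/(-20 + 2*B))*(4 + B) = (4 + B)*(B + 1/(-20 + 2*B)))
-1103868/2185989 - 1044144/b(75) = -1103868/2185989 - 1044144*(-10 + 75)/(2 + 75³ - 6*75² - 79/2*75) = -1103868*1/2185989 - 1044144*65/(2 + 421875 - 6*5625 - 5925/2) = -367956/728663 - 1044144*65/(2 + 421875 - 33750 - 5925/2) = -367956/728663 - 1044144/((1/65)*(770329/2)) = -367956/728663 - 1044144/770329/130 = -367956/728663 - 1044144*130/770329 = -367956/728663 - 135738720/770329 = -99191230108884/561310240127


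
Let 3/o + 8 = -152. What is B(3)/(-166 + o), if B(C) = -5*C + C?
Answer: 1920/26563 ≈ 0.072281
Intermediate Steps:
B(C) = -4*C
o = -3/160 (o = 3/(-8 - 152) = 3/(-160) = 3*(-1/160) = -3/160 ≈ -0.018750)
B(3)/(-166 + o) = (-4*3)/(-166 - 3/160) = -12/(-26563/160) = -160/26563*(-12) = 1920/26563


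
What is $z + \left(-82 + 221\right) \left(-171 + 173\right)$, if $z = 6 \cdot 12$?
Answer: $350$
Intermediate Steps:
$z = 72$
$z + \left(-82 + 221\right) \left(-171 + 173\right) = 72 + \left(-82 + 221\right) \left(-171 + 173\right) = 72 + 139 \cdot 2 = 72 + 278 = 350$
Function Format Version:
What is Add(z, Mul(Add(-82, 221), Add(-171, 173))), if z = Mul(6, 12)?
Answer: 350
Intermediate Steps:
z = 72
Add(z, Mul(Add(-82, 221), Add(-171, 173))) = Add(72, Mul(Add(-82, 221), Add(-171, 173))) = Add(72, Mul(139, 2)) = Add(72, 278) = 350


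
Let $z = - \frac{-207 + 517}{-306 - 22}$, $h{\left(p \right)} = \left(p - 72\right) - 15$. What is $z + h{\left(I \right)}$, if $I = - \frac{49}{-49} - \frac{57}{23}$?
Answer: $- \frac{330175}{3772} \approx -87.533$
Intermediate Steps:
$I = - \frac{34}{23}$ ($I = \left(-49\right) \left(- \frac{1}{49}\right) - \frac{57}{23} = 1 - \frac{57}{23} = - \frac{34}{23} \approx -1.4783$)
$h{\left(p \right)} = -87 + p$ ($h{\left(p \right)} = \left(-72 + p\right) - 15 = -87 + p$)
$z = \frac{155}{164}$ ($z = - \frac{310}{-328} = - \frac{310 \left(-1\right)}{328} = \left(-1\right) \left(- \frac{155}{164}\right) = \frac{155}{164} \approx 0.94512$)
$z + h{\left(I \right)} = \frac{155}{164} - \frac{2035}{23} = - \frac{330175}{3772}$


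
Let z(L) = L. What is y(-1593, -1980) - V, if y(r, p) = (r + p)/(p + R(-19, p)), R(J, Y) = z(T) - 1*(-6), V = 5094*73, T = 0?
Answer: -244684005/658 ≈ -3.7186e+5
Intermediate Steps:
V = 371862
R(J, Y) = 6 (R(J, Y) = 0 - 1*(-6) = 0 + 6 = 6)
y(r, p) = (p + r)/(6 + p) (y(r, p) = (r + p)/(p + 6) = (p + r)/(6 + p))
y(-1593, -1980) - V = (-1980 - 1593)/(6 - 1980) - 1*371862 = -3573/(-1974) - 371862 = -1/1974*(-3573) - 371862 = 1191/658 - 371862 = -244684005/658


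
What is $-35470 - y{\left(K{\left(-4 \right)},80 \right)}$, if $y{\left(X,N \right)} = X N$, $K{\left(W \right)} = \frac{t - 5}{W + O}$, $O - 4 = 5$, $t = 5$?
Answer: $-35470$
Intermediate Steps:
$O = 9$ ($O = 4 + 5 = 9$)
$K{\left(W \right)} = 0$ ($K{\left(W \right)} = \frac{5 - 5}{W + 9} = \frac{0}{9 + W} = 0$)
$y{\left(X,N \right)} = N X$
$-35470 - y{\left(K{\left(-4 \right)},80 \right)} = -35470 - 80 \cdot 0 = -35470 - 0 = -35470 + 0 = -35470$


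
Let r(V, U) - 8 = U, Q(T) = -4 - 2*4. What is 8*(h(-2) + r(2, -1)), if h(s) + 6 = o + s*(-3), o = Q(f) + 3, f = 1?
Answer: -16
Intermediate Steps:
Q(T) = -12 (Q(T) = -4 - 8 = -12)
r(V, U) = 8 + U
o = -9 (o = -12 + 3 = -9)
h(s) = -15 - 3*s (h(s) = -6 + (-9 + s*(-3)) = -6 + (-9 - 3*s) = -15 - 3*s)
8*(h(-2) + r(2, -1)) = 8*((-15 - 3*(-2)) + (8 - 1)) = 8*((-15 + 6) + 7) = 8*(-9 + 7) = 8*(-2) = -16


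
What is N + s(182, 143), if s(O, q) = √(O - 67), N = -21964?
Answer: -21964 + √115 ≈ -21953.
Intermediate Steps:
s(O, q) = √(-67 + O)
N + s(182, 143) = -21964 + √(-67 + 182) = -21964 + √115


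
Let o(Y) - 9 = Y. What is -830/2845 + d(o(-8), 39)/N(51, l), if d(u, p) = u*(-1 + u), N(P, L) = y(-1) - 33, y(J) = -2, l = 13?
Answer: -166/569 ≈ -0.29174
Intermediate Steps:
o(Y) = 9 + Y
N(P, L) = -35 (N(P, L) = -2 - 33 = -35)
-830/2845 + d(o(-8), 39)/N(51, l) = -830/2845 + ((9 - 8)*(-1 + (9 - 8)))/(-35) = -830*1/2845 + (1*(-1 + 1))*(-1/35) = -166/569 + (1*0)*(-1/35) = -166/569 + 0*(-1/35) = -166/569 + 0 = -166/569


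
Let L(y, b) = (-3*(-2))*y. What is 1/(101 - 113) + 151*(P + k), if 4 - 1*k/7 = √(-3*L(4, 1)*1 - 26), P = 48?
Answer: 137711/12 - 7399*I*√2 ≈ 11476.0 - 10464.0*I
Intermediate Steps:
L(y, b) = 6*y
k = 28 - 49*I*√2 (k = 28 - 7*√(-18*4*1 - 26) = 28 - 7*√(-3*24*1 - 26) = 28 - 7*√(-72*1 - 26) = 28 - 7*√(-72 - 26) = 28 - 49*I*√2 ≈ 28.0 - 69.297*I)
1/(101 - 113) + 151*(P + k) = 1/(101 - 113) + 151*(48 + (28 - 49*I*√2)) = 1/(-12) + 151*(76 - 49*I*√2) = -1/12 + (11476 - 7399*I*√2) = 137711/12 - 7399*I*√2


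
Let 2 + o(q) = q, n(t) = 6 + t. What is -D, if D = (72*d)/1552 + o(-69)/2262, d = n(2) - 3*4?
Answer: 47603/219414 ≈ 0.21696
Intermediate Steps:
d = -4 (d = (6 + 2) - 3*4 = 8 - 12 = -4)
o(q) = -2 + q
D = -47603/219414 (D = (72*(-4))/1552 + (-2 - 69)/2262 = -288*1/1552 - 71*1/2262 = -18/97 - 71/2262 = -47603/219414 ≈ -0.21696)
-D = -1*(-47603/219414) = 47603/219414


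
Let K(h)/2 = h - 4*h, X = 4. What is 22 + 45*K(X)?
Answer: -1058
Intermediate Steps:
K(h) = -6*h (K(h) = 2*(h - 4*h) = 2*(-3*h) = -6*h)
22 + 45*K(X) = 22 + 45*(-6*4) = 22 + 45*(-24) = 22 - 1080 = -1058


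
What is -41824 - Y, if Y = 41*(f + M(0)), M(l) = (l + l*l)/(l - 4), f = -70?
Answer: -38954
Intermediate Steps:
M(l) = (l + l**2)/(-4 + l)
Y = -2870 (Y = 41*(-70 + 0*(1 + 0)/(-4 + 0)) = 41*(-70 + 0*1/(-4)) = 41*(-70 + 0*(-1/4)*1) = 41*(-70 + 0) = 41*(-70) = -2870)
-41824 - Y = -41824 - 1*(-2870) = -41824 + 2870 = -38954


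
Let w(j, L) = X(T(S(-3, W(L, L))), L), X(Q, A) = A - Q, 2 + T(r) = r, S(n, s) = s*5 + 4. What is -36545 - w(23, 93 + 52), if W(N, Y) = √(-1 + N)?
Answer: -36628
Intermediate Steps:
S(n, s) = 4 + 5*s (S(n, s) = 5*s + 4 = 4 + 5*s)
T(r) = -2 + r
w(j, L) = -2 + L - 5*√(-1 + L) (w(j, L) = L - (-2 + (4 + 5*√(-1 + L))) = L - (2 + 5*√(-1 + L)) = L + (-2 - 5*√(-1 + L)) = -2 + L - 5*√(-1 + L))
-36545 - w(23, 93 + 52) = -36545 - (-2 + (93 + 52) - 5*√(-1 + (93 + 52))) = -36545 - (-2 + 145 - 5*√(-1 + 145)) = -36545 - (-2 + 145 - 5*√144) = -36545 - (-2 + 145 - 5*12) = -36545 - (-2 + 145 - 60) = -36545 - 1*83 = -36545 - 83 = -36628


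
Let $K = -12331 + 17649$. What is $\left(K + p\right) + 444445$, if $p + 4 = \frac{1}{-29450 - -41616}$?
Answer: $\frac{5471767995}{12166} \approx 4.4976 \cdot 10^{5}$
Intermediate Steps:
$K = 5318$
$p = - \frac{48663}{12166}$ ($p = -4 + \frac{1}{-29450 - -41616} = -4 + \frac{1}{-29450 + 41616} = -4 + \frac{1}{12166} = - \frac{48663}{12166} \approx -3.9999$)
$\left(K + p\right) + 444445 = \left(5318 - \frac{48663}{12166}\right) + 444445 = \frac{64650125}{12166} + 444445 = \frac{5471767995}{12166}$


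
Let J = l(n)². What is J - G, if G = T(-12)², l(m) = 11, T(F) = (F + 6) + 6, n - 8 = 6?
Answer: 121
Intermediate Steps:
n = 14 (n = 8 + 6 = 14)
T(F) = 12 + F (T(F) = (6 + F) + 6 = 12 + F)
G = 0 (G = (12 - 12)² = 0² = 0)
J = 121 (J = 11² = 121)
J - G = 121 - 1*0 = 121 + 0 = 121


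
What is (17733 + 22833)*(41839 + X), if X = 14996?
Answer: 2305568610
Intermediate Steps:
(17733 + 22833)*(41839 + X) = (17733 + 22833)*(41839 + 14996) = 40566*56835 = 2305568610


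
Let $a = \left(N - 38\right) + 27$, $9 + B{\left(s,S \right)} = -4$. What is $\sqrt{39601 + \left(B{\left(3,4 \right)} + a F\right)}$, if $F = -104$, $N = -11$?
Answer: $38 \sqrt{29} \approx 204.64$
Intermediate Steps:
$B{\left(s,S \right)} = -13$ ($B{\left(s,S \right)} = -9 - 4 = -13$)
$a = -22$ ($a = \left(-11 - 38\right) + 27 = -49 + 27 = -22$)
$\sqrt{39601 + \left(B{\left(3,4 \right)} + a F\right)} = \sqrt{39601 - -2275} = \sqrt{39601 + \left(-13 + 2288\right)} = \sqrt{39601 + 2275} = \sqrt{41876} = 38 \sqrt{29}$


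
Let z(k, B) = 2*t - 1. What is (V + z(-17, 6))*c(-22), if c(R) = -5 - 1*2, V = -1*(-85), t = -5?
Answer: -518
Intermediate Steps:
z(k, B) = -11 (z(k, B) = 2*(-5) - 1 = -10 - 1 = -11)
V = 85
c(R) = -7 (c(R) = -5 - 2 = -7)
(V + z(-17, 6))*c(-22) = (85 - 11)*(-7) = 74*(-7) = -518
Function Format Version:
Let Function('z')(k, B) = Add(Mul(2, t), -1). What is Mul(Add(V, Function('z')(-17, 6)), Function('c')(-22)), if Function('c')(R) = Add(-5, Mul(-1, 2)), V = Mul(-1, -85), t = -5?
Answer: -518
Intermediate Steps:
Function('z')(k, B) = -11 (Function('z')(k, B) = Add(Mul(2, -5), -1) = Add(-10, -1) = -11)
V = 85
Function('c')(R) = -7 (Function('c')(R) = Add(-5, -2) = -7)
Mul(Add(V, Function('z')(-17, 6)), Function('c')(-22)) = Mul(Add(85, -11), -7) = Mul(74, -7) = -518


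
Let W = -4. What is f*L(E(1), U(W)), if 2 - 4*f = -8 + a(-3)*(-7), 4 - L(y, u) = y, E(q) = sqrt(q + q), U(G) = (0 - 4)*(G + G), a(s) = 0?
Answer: 10 - 5*sqrt(2)/2 ≈ 6.4645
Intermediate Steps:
U(G) = -8*G
E(q) = sqrt(2)*sqrt(q) (E(q) = sqrt(2*q) = sqrt(2)*sqrt(q))
L(y, u) = 4 - y
f = 5/2 (f = 1/2 - (-8 + 0*(-7))/4 = 1/2 - (-8 + 0)/4 = 1/2 - 1/4*(-8) = 1/2 + 2 = 5/2 ≈ 2.5000)
f*L(E(1), U(W)) = 5*(4 - sqrt(2)*sqrt(1))/2 = 5*(4 - sqrt(2))/2 = 10 - 5*sqrt(2)/2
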